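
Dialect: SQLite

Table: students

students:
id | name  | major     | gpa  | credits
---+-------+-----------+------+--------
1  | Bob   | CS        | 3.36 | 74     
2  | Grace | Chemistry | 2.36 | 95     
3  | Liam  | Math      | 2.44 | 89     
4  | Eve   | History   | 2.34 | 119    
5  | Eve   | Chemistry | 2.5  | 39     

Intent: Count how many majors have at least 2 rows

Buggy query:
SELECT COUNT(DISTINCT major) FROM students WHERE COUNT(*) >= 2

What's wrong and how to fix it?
Bug: COUNT(*) cannot appear in WHERE; the per-group count doesn't exist yet

Fix: Group first with HAVING COUNT(*) >= 2, then COUNT the resulting groups

Corrected query:
SELECT COUNT(*) FROM (SELECT major FROM students GROUP BY major HAVING COUNT(*) >= 2)

Result:
COUNT(*)
--------
1       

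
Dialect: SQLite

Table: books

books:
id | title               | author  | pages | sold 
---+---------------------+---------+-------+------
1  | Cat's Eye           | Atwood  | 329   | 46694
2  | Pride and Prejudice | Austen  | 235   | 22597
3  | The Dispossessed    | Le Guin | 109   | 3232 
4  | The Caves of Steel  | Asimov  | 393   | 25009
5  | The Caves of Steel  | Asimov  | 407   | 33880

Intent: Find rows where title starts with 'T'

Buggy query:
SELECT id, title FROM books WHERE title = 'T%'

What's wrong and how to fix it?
Bug: Wildcards only work with LIKE; '=' treats '%' as a literal character

Fix: Use LIKE for wildcard pattern matching

Corrected query:
SELECT id, title FROM books WHERE title LIKE 'T%'

Result:
id | title             
---+-------------------
3  | The Dispossessed  
4  | The Caves of Steel
5  | The Caves of Steel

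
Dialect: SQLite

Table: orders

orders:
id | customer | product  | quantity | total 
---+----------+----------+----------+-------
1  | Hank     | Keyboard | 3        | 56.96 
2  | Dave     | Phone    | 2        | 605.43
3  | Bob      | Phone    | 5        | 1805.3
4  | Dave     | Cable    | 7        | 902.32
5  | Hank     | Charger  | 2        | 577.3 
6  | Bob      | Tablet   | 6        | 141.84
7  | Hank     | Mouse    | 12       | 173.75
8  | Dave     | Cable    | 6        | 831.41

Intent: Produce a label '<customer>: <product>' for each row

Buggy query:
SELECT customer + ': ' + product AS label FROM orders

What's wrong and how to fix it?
Bug: '+' is numeric addition; on text columns SQLite converts them to 0 instead of concatenating

Fix: Use the || operator for string concatenation

Corrected query:
SELECT customer || ': ' || product AS label FROM orders

Result:
label         
--------------
Hank: Keyboard
Dave: Phone   
Bob: Phone    
Dave: Cable   
Hank: Charger 
Bob: Tablet   
Hank: Mouse   
Dave: Cable   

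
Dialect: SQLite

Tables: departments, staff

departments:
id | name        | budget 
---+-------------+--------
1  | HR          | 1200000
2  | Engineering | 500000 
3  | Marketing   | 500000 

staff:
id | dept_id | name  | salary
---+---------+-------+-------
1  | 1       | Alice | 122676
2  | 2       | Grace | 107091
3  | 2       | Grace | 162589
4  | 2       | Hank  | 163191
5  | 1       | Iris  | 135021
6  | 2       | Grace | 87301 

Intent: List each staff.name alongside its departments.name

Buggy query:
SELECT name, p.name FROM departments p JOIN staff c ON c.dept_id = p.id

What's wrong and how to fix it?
Bug: Both tables have a 'name' column; the unqualified reference is ambiguous

Fix: Prefix ambiguous columns with the table alias

Corrected query:
SELECT c.name, p.name FROM departments p JOIN staff c ON c.dept_id = p.id

Result:
name  | name       
------+------------
Alice | HR         
Grace | Engineering
Grace | Engineering
Hank  | Engineering
Iris  | HR         
Grace | Engineering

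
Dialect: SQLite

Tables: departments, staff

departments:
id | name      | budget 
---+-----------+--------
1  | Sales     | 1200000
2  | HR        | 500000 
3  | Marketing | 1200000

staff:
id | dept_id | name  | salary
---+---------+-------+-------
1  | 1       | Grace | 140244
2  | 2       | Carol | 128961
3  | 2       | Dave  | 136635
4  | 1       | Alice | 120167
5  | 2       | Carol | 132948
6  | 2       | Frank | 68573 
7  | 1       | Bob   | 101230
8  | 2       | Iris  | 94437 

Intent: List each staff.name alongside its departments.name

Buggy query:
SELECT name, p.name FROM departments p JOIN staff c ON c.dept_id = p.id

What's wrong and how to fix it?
Bug: 'name' exists in both joined tables, so the database can't tell which one is meant

Fix: Prefix ambiguous columns with the table alias

Corrected query:
SELECT c.name, p.name FROM departments p JOIN staff c ON c.dept_id = p.id

Result:
name  | name 
------+------
Grace | Sales
Carol | HR   
Dave  | HR   
Alice | Sales
Carol | HR   
Frank | HR   
Bob   | Sales
Iris  | HR   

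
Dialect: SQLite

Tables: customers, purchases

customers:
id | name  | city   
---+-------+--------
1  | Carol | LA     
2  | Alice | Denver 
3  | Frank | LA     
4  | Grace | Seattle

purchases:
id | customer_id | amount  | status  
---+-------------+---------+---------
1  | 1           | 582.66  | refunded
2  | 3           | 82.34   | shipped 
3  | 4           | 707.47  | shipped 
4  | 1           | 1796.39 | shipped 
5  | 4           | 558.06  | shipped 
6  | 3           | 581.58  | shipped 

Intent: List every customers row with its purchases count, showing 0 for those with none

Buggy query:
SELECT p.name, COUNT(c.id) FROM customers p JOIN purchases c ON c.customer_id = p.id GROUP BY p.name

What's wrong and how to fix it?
Bug: INNER JOIN drops customers rows that have no matching purchases rows

Fix: Use LEFT JOIN so parents without children still appear (COUNT(c.id) gives 0)

Corrected query:
SELECT p.name, COUNT(c.id) FROM customers p LEFT JOIN purchases c ON c.customer_id = p.id GROUP BY p.name

Result:
name  | COUNT(c.id)
------+------------
Alice | 0          
Carol | 2          
Frank | 2          
Grace | 2          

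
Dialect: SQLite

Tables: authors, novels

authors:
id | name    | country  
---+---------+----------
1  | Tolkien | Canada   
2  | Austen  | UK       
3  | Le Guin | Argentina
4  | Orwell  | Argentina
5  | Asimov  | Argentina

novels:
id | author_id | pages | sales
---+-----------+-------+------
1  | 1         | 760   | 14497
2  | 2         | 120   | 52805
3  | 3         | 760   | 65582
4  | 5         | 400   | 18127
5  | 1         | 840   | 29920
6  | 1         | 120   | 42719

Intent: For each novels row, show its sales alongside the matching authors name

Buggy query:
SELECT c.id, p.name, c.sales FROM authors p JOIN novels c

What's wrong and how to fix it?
Bug: JOIN with no ON clause produces a cartesian product; every novels row pairs with every authors row

Fix: Add ON c.author_id = p.id to the JOIN

Corrected query:
SELECT c.id, p.name, c.sales FROM authors p JOIN novels c ON c.author_id = p.id

Result:
id | name    | sales
---+---------+------
1  | Tolkien | 14497
2  | Austen  | 52805
3  | Le Guin | 65582
4  | Asimov  | 18127
5  | Tolkien | 29920
6  | Tolkien | 42719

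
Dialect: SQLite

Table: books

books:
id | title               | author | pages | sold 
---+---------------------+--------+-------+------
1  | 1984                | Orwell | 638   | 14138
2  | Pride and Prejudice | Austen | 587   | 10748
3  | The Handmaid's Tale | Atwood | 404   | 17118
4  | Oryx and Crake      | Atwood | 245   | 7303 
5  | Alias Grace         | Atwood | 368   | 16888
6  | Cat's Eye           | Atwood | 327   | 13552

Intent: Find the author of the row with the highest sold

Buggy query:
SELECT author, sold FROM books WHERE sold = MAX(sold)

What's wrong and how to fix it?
Bug: MAX(sold) is an aggregate and cannot be used directly in WHERE

Fix: Use a subquery: WHERE sold = (SELECT MAX(sold) FROM books)

Corrected query:
SELECT author, sold FROM books WHERE sold = (SELECT MAX(sold) FROM books)

Result:
author | sold 
-------+------
Atwood | 17118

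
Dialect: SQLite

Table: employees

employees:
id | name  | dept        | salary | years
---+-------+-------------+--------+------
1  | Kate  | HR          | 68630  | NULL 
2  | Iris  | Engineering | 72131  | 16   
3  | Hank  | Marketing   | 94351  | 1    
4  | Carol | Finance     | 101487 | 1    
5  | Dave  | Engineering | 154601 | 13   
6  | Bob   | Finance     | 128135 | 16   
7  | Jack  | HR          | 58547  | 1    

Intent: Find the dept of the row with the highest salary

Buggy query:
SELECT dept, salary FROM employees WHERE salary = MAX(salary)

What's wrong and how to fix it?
Bug: WHERE is evaluated per row; an aggregate over the whole table isn't defined there

Fix: Use a subquery: WHERE salary = (SELECT MAX(salary) FROM employees)

Corrected query:
SELECT dept, salary FROM employees WHERE salary = (SELECT MAX(salary) FROM employees)

Result:
dept        | salary
------------+-------
Engineering | 154601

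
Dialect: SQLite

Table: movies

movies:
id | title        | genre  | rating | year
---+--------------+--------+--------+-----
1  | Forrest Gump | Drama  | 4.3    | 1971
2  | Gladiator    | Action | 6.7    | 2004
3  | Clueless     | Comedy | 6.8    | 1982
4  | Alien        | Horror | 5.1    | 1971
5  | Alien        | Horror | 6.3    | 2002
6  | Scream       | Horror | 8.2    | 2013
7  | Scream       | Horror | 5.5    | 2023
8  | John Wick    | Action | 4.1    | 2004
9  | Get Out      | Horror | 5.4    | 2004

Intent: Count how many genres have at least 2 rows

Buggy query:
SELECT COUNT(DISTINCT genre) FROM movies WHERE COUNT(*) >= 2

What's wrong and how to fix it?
Bug: WHERE filters individual rows, not groups, so a group-level COUNT is invalid there

Fix: Group first with HAVING COUNT(*) >= 2, then COUNT the resulting groups

Corrected query:
SELECT COUNT(*) FROM (SELECT genre FROM movies GROUP BY genre HAVING COUNT(*) >= 2)

Result:
COUNT(*)
--------
2       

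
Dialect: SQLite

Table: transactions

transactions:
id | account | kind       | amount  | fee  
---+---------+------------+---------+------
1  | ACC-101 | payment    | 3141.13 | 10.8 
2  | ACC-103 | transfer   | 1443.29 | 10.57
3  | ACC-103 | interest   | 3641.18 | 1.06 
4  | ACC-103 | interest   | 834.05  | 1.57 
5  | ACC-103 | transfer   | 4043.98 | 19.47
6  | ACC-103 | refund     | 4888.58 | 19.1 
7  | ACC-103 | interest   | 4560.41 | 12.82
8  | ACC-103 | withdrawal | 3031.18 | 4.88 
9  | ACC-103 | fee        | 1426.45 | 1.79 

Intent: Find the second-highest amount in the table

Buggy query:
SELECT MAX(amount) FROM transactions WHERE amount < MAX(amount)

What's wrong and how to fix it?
Bug: MAX(amount) on the right of the comparison is an aggregate-in-WHERE error

Fix: Put the inner MAX in a scalar subquery

Corrected query:
SELECT MAX(amount) FROM transactions WHERE amount < (SELECT MAX(amount) FROM transactions)

Result:
MAX(amount)
-----------
4560.41    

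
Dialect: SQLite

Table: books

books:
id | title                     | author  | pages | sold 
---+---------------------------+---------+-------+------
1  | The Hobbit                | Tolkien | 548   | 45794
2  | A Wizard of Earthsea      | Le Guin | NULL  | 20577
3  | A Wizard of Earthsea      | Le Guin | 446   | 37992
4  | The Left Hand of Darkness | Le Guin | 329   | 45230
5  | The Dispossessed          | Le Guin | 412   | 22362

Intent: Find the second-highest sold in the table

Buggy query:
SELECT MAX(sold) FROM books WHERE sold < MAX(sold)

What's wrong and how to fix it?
Bug: The inner MAX is an aggregate inside WHERE, which is not allowed

Fix: Compute the overall MAX in a subquery, then take MAX of rows below it

Corrected query:
SELECT MAX(sold) FROM books WHERE sold < (SELECT MAX(sold) FROM books)

Result:
MAX(sold)
---------
45230    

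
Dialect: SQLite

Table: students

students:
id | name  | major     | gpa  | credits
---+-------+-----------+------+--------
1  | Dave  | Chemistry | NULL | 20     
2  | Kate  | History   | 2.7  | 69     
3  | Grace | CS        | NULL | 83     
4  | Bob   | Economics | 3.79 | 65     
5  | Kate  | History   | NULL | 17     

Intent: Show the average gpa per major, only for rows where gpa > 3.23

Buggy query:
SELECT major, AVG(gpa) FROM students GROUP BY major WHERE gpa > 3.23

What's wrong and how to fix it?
Bug: Row-level WHERE must come before GROUP BY in the clause order

Fix: Place WHERE between FROM and GROUP BY

Corrected query:
SELECT major, AVG(gpa) FROM students WHERE gpa > 3.23 GROUP BY major

Result:
major     | AVG(gpa)
----------+---------
Economics | 3.79    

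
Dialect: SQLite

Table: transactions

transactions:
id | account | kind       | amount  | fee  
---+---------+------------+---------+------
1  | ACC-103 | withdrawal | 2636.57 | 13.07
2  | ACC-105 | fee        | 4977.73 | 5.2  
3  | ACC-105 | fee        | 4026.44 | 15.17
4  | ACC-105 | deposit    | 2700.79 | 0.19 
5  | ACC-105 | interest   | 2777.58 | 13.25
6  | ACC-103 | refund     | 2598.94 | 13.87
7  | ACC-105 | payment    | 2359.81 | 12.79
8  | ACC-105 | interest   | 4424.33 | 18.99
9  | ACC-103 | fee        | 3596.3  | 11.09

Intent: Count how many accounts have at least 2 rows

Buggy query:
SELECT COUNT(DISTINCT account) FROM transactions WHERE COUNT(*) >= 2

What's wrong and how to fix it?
Bug: WHERE filters individual rows, not groups, so a group-level COUNT is invalid there

Fix: Group first with HAVING COUNT(*) >= 2, then COUNT the resulting groups

Corrected query:
SELECT COUNT(*) FROM (SELECT account FROM transactions GROUP BY account HAVING COUNT(*) >= 2)

Result:
COUNT(*)
--------
2       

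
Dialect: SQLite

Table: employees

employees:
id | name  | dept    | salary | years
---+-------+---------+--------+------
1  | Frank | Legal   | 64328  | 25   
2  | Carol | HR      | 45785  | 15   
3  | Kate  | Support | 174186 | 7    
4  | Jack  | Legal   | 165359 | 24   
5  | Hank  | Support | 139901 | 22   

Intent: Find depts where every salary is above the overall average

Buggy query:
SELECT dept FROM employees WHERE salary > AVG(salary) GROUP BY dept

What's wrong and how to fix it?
Bug: AVG() is an aggregate; it can't sit directly in WHERE

Fix: Use a subquery for AVG and a HAVING MIN(...) filter so the condition holds for every row in the group

Corrected query:
SELECT dept FROM employees GROUP BY dept HAVING MIN(salary) > (SELECT AVG(salary) FROM employees)

Result:
dept   
-------
Support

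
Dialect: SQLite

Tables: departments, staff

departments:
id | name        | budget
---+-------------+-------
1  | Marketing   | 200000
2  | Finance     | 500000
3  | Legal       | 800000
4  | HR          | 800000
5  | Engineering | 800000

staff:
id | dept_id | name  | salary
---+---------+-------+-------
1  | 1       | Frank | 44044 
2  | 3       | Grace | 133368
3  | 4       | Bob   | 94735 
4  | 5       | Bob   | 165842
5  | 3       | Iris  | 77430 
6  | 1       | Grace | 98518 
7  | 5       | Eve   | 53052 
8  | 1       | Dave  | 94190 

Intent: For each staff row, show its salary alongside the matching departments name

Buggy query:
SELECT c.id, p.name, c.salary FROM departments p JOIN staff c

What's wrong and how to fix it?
Bug: Missing join condition: each staff row is matched to all departments rows instead of just its own

Fix: Specify the join condition linking the foreign key to the parent id

Corrected query:
SELECT c.id, p.name, c.salary FROM departments p JOIN staff c ON c.dept_id = p.id

Result:
id | name        | salary
---+-------------+-------
1  | Marketing   | 44044 
2  | Legal       | 133368
3  | HR          | 94735 
4  | Engineering | 165842
5  | Legal       | 77430 
6  | Marketing   | 98518 
7  | Engineering | 53052 
8  | Marketing   | 94190 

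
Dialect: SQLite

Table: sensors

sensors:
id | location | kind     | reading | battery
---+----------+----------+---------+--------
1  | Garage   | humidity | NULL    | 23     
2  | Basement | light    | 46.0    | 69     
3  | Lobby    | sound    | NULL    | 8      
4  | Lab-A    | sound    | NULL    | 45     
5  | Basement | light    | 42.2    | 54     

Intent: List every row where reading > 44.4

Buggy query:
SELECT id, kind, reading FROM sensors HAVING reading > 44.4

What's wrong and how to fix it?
Bug: HAVING filters the output of aggregation, but this query has no GROUP BY and no aggregate functions, so SQLite rejects it (HAVING clause on a non-aggregate query); the condition here is per row

Fix: Replace HAVING with WHERE since the condition applies to individual rows

Corrected query:
SELECT id, kind, reading FROM sensors WHERE reading > 44.4

Result:
id | kind  | reading
---+-------+--------
2  | light | 46     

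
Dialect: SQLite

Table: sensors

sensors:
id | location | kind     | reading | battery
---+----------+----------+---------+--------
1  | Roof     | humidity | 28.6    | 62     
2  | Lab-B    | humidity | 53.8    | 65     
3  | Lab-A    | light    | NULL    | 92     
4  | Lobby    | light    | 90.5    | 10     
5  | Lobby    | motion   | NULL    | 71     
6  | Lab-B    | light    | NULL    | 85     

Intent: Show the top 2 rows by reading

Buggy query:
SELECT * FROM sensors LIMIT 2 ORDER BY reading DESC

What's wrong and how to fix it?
Bug: LIMIT must come after ORDER BY

Fix: Sort with ORDER BY, then apply LIMIT

Corrected query:
SELECT * FROM sensors ORDER BY reading DESC LIMIT 2

Result:
id | location | kind     | reading | battery
---+----------+----------+---------+--------
4  | Lobby    | light    | 90.5    | 10     
2  | Lab-B    | humidity | 53.8    | 65     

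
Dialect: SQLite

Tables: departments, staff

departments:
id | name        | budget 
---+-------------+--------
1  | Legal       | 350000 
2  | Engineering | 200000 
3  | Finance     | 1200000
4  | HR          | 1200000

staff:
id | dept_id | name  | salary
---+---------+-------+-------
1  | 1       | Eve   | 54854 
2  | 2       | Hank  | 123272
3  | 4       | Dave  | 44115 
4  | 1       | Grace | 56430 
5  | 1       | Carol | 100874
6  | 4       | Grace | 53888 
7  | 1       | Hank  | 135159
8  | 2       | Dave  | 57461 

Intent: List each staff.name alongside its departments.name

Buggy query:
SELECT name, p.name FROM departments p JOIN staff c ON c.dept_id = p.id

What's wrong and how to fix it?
Bug: Both tables have a 'name' column; the unqualified reference is ambiguous

Fix: Qualify the column with its table alias (c.name)

Corrected query:
SELECT c.name, p.name FROM departments p JOIN staff c ON c.dept_id = p.id

Result:
name  | name       
------+------------
Eve   | Legal      
Hank  | Engineering
Dave  | HR         
Grace | Legal      
Carol | Legal      
Grace | HR         
Hank  | Legal      
Dave  | Engineering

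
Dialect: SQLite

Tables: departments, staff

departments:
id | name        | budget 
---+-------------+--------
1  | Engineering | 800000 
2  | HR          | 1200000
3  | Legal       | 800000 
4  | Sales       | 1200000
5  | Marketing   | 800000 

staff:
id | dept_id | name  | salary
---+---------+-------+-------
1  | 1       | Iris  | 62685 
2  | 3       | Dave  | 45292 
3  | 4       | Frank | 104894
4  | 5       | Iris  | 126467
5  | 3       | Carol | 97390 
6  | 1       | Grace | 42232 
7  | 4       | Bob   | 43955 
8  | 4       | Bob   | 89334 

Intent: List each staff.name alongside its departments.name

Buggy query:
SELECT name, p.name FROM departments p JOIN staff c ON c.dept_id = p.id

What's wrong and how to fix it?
Bug: 'name' exists in both joined tables, so the database can't tell which one is meant

Fix: Qualify the column with its table alias (c.name)

Corrected query:
SELECT c.name, p.name FROM departments p JOIN staff c ON c.dept_id = p.id

Result:
name  | name       
------+------------
Iris  | Engineering
Dave  | Legal      
Frank | Sales      
Iris  | Marketing  
Carol | Legal      
Grace | Engineering
Bob   | Sales      
Bob   | Sales      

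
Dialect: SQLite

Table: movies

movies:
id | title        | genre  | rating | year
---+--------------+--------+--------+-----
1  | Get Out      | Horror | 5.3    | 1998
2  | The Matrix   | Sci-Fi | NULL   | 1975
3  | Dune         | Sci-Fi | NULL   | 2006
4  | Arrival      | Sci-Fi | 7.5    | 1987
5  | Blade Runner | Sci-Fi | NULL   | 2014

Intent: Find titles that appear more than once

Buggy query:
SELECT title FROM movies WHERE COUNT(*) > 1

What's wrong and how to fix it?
Bug: WHERE can't reference COUNT(*); aggregates are computed after WHERE

Fix: GROUP BY title, then filter groups with HAVING COUNT(*) > 1

Corrected query:
SELECT title FROM movies GROUP BY title HAVING COUNT(*) > 1

Result:
(no rows)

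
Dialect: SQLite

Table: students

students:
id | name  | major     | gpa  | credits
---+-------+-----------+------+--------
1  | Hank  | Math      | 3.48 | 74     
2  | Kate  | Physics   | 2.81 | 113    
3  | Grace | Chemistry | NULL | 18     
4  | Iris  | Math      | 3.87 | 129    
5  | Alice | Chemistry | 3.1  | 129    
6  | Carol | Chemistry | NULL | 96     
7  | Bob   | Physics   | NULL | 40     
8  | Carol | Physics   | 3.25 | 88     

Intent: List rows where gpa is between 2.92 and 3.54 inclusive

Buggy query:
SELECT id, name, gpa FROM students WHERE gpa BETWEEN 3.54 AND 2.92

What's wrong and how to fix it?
Bug: The bounds are reversed; BETWEEN a AND b requires a <= b to match anything

Fix: Write BETWEEN 2.92 AND 3.54

Corrected query:
SELECT id, name, gpa FROM students WHERE gpa BETWEEN 2.92 AND 3.54

Result:
id | name  | gpa 
---+-------+-----
1  | Hank  | 3.48
5  | Alice | 3.1 
8  | Carol | 3.25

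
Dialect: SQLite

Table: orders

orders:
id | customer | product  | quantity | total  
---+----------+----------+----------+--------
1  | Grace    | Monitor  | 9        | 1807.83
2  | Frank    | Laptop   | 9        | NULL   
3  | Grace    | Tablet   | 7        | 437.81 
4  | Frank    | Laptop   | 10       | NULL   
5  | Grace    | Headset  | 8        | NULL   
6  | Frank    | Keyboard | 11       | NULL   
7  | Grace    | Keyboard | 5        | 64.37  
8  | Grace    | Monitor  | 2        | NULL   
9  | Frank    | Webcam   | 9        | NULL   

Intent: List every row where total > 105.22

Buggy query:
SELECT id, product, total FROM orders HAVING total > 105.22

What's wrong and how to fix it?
Bug: HAVING filters the output of aggregation, but this query has no GROUP BY and no aggregate functions, so SQLite rejects it (HAVING clause on a non-aggregate query); the condition here is per row

Fix: Replace HAVING with WHERE since the condition applies to individual rows

Corrected query:
SELECT id, product, total FROM orders WHERE total > 105.22

Result:
id | product | total  
---+---------+--------
1  | Monitor | 1807.83
3  | Tablet  | 437.81 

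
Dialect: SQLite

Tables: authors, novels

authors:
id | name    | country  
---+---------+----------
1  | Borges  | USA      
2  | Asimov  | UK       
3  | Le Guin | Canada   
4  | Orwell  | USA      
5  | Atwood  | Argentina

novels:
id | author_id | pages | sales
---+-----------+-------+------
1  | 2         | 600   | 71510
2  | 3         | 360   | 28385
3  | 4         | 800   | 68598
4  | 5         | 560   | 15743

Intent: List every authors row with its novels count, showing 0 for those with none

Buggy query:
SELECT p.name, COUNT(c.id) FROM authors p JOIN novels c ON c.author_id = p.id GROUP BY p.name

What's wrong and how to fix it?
Bug: An inner join excludes parents with zero children

Fix: Use LEFT JOIN so parents without children still appear (COUNT(c.id) gives 0)

Corrected query:
SELECT p.name, COUNT(c.id) FROM authors p LEFT JOIN novels c ON c.author_id = p.id GROUP BY p.name

Result:
name    | COUNT(c.id)
--------+------------
Asimov  | 1          
Atwood  | 1          
Borges  | 0          
Le Guin | 1          
Orwell  | 1          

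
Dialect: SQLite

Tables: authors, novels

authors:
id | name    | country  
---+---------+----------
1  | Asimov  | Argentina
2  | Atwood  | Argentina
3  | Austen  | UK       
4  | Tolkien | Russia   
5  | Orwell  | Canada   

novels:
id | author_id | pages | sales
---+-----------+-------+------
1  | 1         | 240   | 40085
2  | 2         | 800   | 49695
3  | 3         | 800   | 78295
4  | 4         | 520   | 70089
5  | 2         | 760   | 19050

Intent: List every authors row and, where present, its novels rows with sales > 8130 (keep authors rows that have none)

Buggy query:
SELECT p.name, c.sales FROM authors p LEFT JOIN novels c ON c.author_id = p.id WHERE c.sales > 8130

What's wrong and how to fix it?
Bug: A WHERE condition on the right-hand table after LEFT JOIN drops unmatched parents

Fix: Put 'c.sales > 8130' in the JOIN's ON clause instead of WHERE

Corrected query:
SELECT p.name, c.sales FROM authors p LEFT JOIN novels c ON c.author_id = p.id AND c.sales > 8130

Result:
name    | sales
--------+------
Asimov  | 40085
Atwood  | 19050
Atwood  | 49695
Austen  | 78295
Tolkien | 70089
Orwell  | NULL 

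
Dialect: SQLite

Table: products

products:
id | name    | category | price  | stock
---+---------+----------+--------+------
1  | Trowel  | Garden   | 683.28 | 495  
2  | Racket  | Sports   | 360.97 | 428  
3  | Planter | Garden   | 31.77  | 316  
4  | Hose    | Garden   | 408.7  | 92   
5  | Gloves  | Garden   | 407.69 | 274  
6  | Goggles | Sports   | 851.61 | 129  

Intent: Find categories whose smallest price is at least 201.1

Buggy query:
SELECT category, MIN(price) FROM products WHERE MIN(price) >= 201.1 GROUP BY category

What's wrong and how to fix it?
Bug: Aggregates like MIN are computed per group after WHERE runs

Fix: Use HAVING for the per-group MIN condition

Corrected query:
SELECT category, MIN(price) FROM products GROUP BY category HAVING MIN(price) >= 201.1

Result:
category | MIN(price)
---------+-----------
Sports   | 360.97    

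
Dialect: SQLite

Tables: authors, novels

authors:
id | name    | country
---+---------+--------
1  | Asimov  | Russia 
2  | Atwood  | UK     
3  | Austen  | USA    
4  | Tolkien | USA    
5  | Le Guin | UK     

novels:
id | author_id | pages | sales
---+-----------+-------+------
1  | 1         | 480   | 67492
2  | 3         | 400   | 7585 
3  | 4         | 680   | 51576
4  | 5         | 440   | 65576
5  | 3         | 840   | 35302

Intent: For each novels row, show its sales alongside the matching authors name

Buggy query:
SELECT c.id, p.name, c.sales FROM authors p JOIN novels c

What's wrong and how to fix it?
Bug: JOIN with no ON clause produces a cartesian product; every novels row pairs with every authors row

Fix: Add ON c.author_id = p.id to the JOIN

Corrected query:
SELECT c.id, p.name, c.sales FROM authors p JOIN novels c ON c.author_id = p.id

Result:
id | name    | sales
---+---------+------
1  | Asimov  | 67492
2  | Austen  | 7585 
3  | Tolkien | 51576
4  | Le Guin | 65576
5  | Austen  | 35302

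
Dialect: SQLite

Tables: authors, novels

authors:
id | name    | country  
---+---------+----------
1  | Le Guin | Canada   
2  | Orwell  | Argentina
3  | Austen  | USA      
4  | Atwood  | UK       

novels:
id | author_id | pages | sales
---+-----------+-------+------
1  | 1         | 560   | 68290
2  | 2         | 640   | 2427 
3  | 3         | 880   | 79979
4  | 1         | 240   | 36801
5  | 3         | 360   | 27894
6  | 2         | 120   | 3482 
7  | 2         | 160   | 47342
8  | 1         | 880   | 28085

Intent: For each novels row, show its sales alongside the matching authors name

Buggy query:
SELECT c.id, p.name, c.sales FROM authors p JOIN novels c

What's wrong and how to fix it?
Bug: Missing join condition: each novels row is matched to all authors rows instead of just its own

Fix: Specify the join condition linking the foreign key to the parent id

Corrected query:
SELECT c.id, p.name, c.sales FROM authors p JOIN novels c ON c.author_id = p.id

Result:
id | name    | sales
---+---------+------
1  | Le Guin | 68290
2  | Orwell  | 2427 
3  | Austen  | 79979
4  | Le Guin | 36801
5  | Austen  | 27894
6  | Orwell  | 3482 
7  | Orwell  | 47342
8  | Le Guin | 28085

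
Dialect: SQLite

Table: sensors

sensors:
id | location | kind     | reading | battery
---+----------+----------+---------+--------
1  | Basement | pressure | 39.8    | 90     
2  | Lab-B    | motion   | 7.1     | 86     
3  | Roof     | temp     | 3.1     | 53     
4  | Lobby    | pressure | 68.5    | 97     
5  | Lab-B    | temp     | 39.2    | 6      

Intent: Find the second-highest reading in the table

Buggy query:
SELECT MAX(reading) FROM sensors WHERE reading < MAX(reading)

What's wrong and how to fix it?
Bug: MAX(reading) on the right of the comparison is an aggregate-in-WHERE error

Fix: Put the inner MAX in a scalar subquery

Corrected query:
SELECT MAX(reading) FROM sensors WHERE reading < (SELECT MAX(reading) FROM sensors)

Result:
MAX(reading)
------------
39.8        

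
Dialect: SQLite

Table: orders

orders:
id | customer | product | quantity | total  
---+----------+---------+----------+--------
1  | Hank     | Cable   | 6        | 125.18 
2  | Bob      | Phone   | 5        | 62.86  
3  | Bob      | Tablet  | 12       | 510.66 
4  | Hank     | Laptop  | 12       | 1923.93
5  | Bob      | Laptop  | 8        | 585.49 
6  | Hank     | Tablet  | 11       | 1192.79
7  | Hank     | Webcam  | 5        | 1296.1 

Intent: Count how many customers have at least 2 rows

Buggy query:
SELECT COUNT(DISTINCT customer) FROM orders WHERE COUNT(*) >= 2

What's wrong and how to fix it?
Bug: WHERE filters individual rows, not groups, so a group-level COUNT is invalid there

Fix: Group first with HAVING COUNT(*) >= 2, then COUNT the resulting groups

Corrected query:
SELECT COUNT(*) FROM (SELECT customer FROM orders GROUP BY customer HAVING COUNT(*) >= 2)

Result:
COUNT(*)
--------
2       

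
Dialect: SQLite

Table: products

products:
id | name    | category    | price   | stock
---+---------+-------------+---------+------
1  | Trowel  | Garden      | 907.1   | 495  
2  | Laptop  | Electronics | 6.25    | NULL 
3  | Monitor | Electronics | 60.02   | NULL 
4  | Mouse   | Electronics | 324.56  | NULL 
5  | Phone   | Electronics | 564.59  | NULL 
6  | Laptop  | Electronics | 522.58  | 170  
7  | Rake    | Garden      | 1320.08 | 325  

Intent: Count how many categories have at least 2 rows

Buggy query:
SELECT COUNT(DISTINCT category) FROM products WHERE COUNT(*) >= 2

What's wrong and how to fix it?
Bug: WHERE filters individual rows, not groups, so a group-level COUNT is invalid there

Fix: Group first with HAVING COUNT(*) >= 2, then COUNT the resulting groups

Corrected query:
SELECT COUNT(*) FROM (SELECT category FROM products GROUP BY category HAVING COUNT(*) >= 2)

Result:
COUNT(*)
--------
2       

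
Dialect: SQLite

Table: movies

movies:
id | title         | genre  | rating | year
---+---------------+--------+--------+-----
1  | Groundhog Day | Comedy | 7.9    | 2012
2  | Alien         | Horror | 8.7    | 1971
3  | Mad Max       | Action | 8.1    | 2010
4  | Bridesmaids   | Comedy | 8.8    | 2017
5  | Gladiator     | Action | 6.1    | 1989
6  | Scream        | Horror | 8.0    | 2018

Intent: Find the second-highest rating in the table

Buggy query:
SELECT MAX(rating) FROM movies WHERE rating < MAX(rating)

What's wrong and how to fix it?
Bug: The inner MAX is an aggregate inside WHERE, which is not allowed

Fix: Compute the overall MAX in a subquery, then take MAX of rows below it

Corrected query:
SELECT MAX(rating) FROM movies WHERE rating < (SELECT MAX(rating) FROM movies)

Result:
MAX(rating)
-----------
8.7        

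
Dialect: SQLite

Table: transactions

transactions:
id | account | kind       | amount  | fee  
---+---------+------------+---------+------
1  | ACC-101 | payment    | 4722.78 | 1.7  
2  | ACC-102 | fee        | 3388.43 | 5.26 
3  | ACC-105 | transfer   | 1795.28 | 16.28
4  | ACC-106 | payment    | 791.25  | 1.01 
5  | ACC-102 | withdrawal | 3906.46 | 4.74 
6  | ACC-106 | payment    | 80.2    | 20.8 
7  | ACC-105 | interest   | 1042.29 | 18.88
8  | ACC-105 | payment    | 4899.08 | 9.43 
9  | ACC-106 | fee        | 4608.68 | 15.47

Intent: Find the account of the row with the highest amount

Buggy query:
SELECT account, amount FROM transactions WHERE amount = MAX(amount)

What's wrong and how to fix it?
Bug: WHERE is evaluated per row; an aggregate over the whole table isn't defined there

Fix: Wrap MAX in a scalar subquery so WHERE compares against a single value

Corrected query:
SELECT account, amount FROM transactions WHERE amount = (SELECT MAX(amount) FROM transactions)

Result:
account | amount 
--------+--------
ACC-105 | 4899.08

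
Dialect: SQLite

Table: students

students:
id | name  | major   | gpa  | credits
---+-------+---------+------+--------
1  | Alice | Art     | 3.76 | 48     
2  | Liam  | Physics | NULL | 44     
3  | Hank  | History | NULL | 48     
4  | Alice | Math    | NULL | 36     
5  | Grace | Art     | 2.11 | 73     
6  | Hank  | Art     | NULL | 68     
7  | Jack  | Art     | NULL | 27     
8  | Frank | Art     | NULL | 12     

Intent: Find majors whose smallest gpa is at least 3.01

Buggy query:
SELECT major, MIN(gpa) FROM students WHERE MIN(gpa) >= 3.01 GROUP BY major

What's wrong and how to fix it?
Bug: MIN() in WHERE is a misuse of aggregate

Fix: Use HAVING for the per-group MIN condition

Corrected query:
SELECT major, MIN(gpa) FROM students GROUP BY major HAVING MIN(gpa) >= 3.01

Result:
(no rows)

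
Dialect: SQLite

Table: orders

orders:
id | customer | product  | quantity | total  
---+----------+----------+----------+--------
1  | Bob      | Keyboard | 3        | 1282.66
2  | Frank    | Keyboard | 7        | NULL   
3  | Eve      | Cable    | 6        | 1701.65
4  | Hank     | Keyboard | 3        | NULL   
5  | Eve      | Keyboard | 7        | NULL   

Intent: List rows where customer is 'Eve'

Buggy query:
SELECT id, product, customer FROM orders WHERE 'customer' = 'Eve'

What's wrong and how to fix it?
Bug: 'customer' in single quotes is a string literal, not the column; the comparison is literal-vs-literal and never true

Fix: Reference the column as customer without single quotes

Corrected query:
SELECT id, product, customer FROM orders WHERE customer = 'Eve'

Result:
id | product  | customer
---+----------+---------
3  | Cable    | Eve     
5  | Keyboard | Eve     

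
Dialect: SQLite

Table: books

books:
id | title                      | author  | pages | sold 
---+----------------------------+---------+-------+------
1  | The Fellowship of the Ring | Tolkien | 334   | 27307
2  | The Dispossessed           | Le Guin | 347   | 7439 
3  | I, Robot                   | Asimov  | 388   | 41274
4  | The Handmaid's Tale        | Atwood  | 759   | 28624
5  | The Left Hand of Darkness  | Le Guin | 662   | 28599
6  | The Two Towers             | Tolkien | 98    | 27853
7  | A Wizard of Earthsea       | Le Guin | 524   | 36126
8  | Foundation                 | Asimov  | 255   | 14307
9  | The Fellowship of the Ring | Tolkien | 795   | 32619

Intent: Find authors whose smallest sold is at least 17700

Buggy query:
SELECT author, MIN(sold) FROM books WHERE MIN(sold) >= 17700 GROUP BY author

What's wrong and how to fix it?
Bug: MIN() in WHERE is a misuse of aggregate

Fix: Replace WHERE with HAVING after the GROUP BY

Corrected query:
SELECT author, MIN(sold) FROM books GROUP BY author HAVING MIN(sold) >= 17700

Result:
author  | MIN(sold)
--------+----------
Atwood  | 28624    
Tolkien | 27307    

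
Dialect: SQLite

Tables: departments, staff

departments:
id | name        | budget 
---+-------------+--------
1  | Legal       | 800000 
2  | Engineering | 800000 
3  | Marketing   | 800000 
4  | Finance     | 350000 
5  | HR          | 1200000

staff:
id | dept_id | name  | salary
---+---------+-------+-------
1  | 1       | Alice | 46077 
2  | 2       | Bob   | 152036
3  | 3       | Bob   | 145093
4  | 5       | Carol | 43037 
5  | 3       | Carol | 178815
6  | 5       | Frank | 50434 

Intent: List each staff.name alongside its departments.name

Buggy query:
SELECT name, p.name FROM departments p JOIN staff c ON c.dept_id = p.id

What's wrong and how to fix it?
Bug: 'name' exists in both joined tables, so the database can't tell which one is meant

Fix: Qualify the column with its table alias (c.name)

Corrected query:
SELECT c.name, p.name FROM departments p JOIN staff c ON c.dept_id = p.id

Result:
name  | name       
------+------------
Alice | Legal      
Bob   | Engineering
Bob   | Marketing  
Carol | HR         
Carol | Marketing  
Frank | HR         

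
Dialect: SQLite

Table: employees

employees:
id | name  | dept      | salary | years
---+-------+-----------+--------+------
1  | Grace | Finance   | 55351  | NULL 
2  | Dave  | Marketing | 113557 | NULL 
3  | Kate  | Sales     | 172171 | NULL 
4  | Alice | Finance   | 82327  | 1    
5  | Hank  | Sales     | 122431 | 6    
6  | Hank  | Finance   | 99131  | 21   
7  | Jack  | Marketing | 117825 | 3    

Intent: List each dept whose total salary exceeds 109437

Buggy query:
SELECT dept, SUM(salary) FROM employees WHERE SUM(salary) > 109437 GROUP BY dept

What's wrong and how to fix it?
Bug: WHERE runs before GROUP BY, so aggregates aren't available there

Fix: Move the aggregate condition to a HAVING clause

Corrected query:
SELECT dept, SUM(salary) FROM employees GROUP BY dept HAVING SUM(salary) > 109437

Result:
dept      | SUM(salary)
----------+------------
Finance   | 236809     
Marketing | 231382     
Sales     | 294602     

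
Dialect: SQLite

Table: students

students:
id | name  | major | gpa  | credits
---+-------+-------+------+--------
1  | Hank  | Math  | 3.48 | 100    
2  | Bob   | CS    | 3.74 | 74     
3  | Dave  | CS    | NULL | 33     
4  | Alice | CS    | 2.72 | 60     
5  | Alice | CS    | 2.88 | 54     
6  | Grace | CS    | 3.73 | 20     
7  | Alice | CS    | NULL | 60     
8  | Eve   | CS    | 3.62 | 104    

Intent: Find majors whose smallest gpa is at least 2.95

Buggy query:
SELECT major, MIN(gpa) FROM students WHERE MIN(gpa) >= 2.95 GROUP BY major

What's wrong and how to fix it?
Bug: MIN() in WHERE is a misuse of aggregate

Fix: Replace WHERE with HAVING after the GROUP BY

Corrected query:
SELECT major, MIN(gpa) FROM students GROUP BY major HAVING MIN(gpa) >= 2.95

Result:
major | MIN(gpa)
------+---------
Math  | 3.48    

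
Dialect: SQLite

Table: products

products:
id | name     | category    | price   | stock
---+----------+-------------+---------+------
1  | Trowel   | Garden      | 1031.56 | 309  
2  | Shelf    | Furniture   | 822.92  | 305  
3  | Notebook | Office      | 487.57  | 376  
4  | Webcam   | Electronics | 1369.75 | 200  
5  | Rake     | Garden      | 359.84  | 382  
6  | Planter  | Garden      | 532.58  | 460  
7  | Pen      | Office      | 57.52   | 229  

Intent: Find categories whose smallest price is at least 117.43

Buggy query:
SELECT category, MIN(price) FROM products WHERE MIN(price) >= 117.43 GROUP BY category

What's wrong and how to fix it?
Bug: Aggregates like MIN are computed per group after WHERE runs

Fix: Replace WHERE with HAVING after the GROUP BY

Corrected query:
SELECT category, MIN(price) FROM products GROUP BY category HAVING MIN(price) >= 117.43

Result:
category    | MIN(price)
------------+-----------
Electronics | 1369.75   
Furniture   | 822.92    
Garden      | 359.84    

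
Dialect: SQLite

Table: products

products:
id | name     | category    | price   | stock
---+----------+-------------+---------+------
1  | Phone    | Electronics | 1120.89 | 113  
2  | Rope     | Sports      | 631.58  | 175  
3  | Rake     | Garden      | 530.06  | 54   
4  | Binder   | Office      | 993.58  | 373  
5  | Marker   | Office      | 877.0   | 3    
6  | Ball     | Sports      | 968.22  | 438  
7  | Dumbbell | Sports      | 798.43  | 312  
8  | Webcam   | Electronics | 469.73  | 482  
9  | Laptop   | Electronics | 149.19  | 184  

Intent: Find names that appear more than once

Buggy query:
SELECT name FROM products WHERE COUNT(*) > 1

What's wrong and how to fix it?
Bug: COUNT(*) is an aggregate and cannot be used in WHERE

Fix: GROUP BY name, then filter groups with HAVING COUNT(*) > 1

Corrected query:
SELECT name FROM products GROUP BY name HAVING COUNT(*) > 1

Result:
(no rows)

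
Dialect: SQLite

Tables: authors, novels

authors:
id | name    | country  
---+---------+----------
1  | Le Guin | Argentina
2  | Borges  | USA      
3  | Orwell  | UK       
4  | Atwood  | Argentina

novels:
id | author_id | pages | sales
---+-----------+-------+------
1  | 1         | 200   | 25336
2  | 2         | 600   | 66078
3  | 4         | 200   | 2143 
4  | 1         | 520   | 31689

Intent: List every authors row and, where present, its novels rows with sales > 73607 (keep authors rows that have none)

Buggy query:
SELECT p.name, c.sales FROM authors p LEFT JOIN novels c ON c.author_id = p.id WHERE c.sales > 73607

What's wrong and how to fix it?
Bug: A WHERE condition on the right-hand table after LEFT JOIN drops unmatched parents

Fix: Move the right-table condition into the ON clause so unmatched parents are kept

Corrected query:
SELECT p.name, c.sales FROM authors p LEFT JOIN novels c ON c.author_id = p.id AND c.sales > 73607

Result:
name    | sales
--------+------
Le Guin | NULL 
Borges  | NULL 
Orwell  | NULL 
Atwood  | NULL 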